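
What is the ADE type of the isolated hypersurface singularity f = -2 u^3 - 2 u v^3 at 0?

E_7

The Hessian of f at 0 is [[0, 0], [0, 0]] with rank 0, so corank 2. A Groebner basis of the Jacobian ideal J(f) in C{u,v} is {u^3, u*v^2, 3*u^2 + v^3}; counting standard monomials gives mu = 7. Corank 2; j^3 = -2*u^3 is a perfect cube, so E-series; the 4-jet and mu = 7 give E_7.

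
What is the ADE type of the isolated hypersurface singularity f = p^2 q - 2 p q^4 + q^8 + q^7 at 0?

D9

The Hessian of f at 0 is [[0, 0], [0, 0]] with rank 0, so corank 2. A Groebner basis of the Jacobian ideal J(f) in C{p,q} is {p^2*q^2, -8*p^2*q - p^2 + p*q^3, -p*q + q^4, p^3}; counting standard monomials gives mu = 9. Corank 2; j^3 = p^2*q has shape L^2 M (L != M), so D-series; mu = 9 gives D_9.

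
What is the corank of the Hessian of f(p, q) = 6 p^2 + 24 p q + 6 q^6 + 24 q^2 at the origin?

Hessian at 0 has rank 1.

1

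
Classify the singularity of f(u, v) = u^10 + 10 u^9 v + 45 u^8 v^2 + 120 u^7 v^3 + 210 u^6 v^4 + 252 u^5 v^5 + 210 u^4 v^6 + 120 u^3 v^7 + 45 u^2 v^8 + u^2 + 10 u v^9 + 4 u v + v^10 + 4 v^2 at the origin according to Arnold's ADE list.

A_9

The Hessian of f at 0 has rank 1. Corank 1: A-series; mu = 9 gives A_9.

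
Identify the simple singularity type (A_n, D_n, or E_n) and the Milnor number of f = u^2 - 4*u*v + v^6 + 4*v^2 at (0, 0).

Type A5, Milnor number mu = 5.

The Hessian of f at 0 has rank 1. Corank 1: A-series; mu = 5 gives A_5.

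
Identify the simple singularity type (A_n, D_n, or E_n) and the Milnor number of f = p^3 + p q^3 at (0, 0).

Type E_{7}, Milnor number mu = 7.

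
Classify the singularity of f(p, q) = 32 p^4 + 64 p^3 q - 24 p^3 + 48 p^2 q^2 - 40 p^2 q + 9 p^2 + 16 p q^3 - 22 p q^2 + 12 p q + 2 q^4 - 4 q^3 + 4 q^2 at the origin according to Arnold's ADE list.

A3

The Hessian of f at 0 is [[18, 12], [12, 8]] with rank 1, so corank 1. A Groebner basis of the Jacobian ideal J(f) in C{p,q} is {p^2 - 12*p - 8*q, p*q + 18*p + 12*q, -27*p + q^2 - 18*q}; counting standard monomials gives mu = 3. Corank 1: A-series; mu = 3 gives A_3.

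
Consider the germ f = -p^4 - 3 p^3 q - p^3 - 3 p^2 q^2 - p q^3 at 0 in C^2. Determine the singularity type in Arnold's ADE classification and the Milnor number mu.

Type E_{7}, Milnor number mu = 7.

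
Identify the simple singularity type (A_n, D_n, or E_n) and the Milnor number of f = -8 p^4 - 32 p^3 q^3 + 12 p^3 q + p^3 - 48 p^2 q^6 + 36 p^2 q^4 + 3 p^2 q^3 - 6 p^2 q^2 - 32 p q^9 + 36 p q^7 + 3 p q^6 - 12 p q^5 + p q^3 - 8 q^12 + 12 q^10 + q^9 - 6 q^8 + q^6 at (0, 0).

Type E_7, Milnor number mu = 7.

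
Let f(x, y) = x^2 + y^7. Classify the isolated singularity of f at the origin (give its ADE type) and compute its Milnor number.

Type A6, Milnor number mu = 6.

The Hessian of f at 0 has rank 1. Corank 1: A-series; mu = 6 gives A_6.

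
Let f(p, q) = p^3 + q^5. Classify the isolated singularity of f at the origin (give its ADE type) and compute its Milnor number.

Type E_{8}, Milnor number mu = 8.

The Hessian of f at 0 is [[0, 0], [0, 0]] with rank 0, so corank 2. A Groebner basis of the Jacobian ideal J(f) in C{p,q} is {q^4, p^2}; counting standard monomials gives mu = 8. Corank 2; j^3 = p^3 is a perfect cube, so E-series; the 5-jet and mu = 8 give E_8.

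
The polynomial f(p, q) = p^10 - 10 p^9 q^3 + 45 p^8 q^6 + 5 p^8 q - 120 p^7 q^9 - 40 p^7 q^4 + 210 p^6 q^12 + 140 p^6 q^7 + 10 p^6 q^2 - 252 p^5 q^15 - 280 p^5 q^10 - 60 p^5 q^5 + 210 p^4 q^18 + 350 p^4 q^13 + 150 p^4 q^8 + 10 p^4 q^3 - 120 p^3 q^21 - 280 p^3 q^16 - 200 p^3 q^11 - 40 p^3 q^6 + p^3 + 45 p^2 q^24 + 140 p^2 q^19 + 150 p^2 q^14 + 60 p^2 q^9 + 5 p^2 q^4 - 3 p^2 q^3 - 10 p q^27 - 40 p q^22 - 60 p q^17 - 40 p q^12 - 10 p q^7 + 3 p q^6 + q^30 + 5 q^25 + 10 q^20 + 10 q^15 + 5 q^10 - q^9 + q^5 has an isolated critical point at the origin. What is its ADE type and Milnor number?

The Hessian of f at 0 is [[0, 0], [0, 0]] with rank 0, so corank 2. A Groebner basis of the Jacobian ideal J(f) in C{p,q} is {-p^2/2 + p*q^3, q^4, p^3, p^2*q}; counting standard monomials gives mu = 8. Corank 2; j^3 = p^3 is a perfect cube, so E-series; the 5-jet and mu = 8 give E_8.

Type E_8, Milnor number mu = 8.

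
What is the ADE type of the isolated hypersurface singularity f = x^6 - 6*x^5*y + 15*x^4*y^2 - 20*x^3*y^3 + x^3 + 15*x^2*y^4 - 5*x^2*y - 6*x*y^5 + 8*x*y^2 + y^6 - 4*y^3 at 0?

D_7

The Hessian of f at 0 has rank 0. Corank 2; j^3 = (x - 2*y)^2*(x - y) has shape L^2 M (L != M), so D-series; mu = 7 gives D_7.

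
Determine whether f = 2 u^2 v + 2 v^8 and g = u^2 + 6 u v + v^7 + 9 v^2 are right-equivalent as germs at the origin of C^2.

No.

The Hessian of f at 0 has rank 0. Corank 2; j^3 = 2*u^2*v has shape L^2 M (L != M), so D-series; mu = 9 gives D_9. The Hessian of g at 0 has rank 1. Corank 1: A-series; mu = 6 gives A_6. f is D_9 but g is A_6, hence not right-equivalent.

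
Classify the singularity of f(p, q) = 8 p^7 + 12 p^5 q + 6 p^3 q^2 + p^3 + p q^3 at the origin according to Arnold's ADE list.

E_{7}

The Hessian of f at 0 has rank 0. Corank 2; j^3 = p^3 is a perfect cube, so E-series; the 4-jet and mu = 7 give E_7.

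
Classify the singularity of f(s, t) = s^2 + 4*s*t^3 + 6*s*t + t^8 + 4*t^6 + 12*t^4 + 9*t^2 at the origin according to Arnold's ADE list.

A_{7}

The Hessian of f at 0 is [[2, 6], [6, 18]] with rank 1, so corank 1. A Groebner basis of the Jacobian ideal J(f) in C{s,t} is {s^3 - 27*s*t^2 + 27*s + 81*t, s^2*t + 6*s*t^2 - 9*s/2 - 27*t/2, s/2 + t^3 + 3*t/2}; counting standard monomials gives mu = 7. Corank 1: A-series; mu = 7 gives A_7.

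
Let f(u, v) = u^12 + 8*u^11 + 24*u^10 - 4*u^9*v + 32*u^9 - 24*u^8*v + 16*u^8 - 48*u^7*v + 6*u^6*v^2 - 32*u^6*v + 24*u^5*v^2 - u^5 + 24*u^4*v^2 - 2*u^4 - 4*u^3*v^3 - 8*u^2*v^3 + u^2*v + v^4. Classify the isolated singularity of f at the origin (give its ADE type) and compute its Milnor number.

Type D_{5}, Milnor number mu = 5.

The Hessian of f at 0 is [[0, 0], [0, 0]] with rank 0, so corank 2. A Groebner basis of the Jacobian ideal J(f) in C{u,v} is {u^3, u^2/4 + v^3, u*v}; counting standard monomials gives mu = 5. Corank 2; j^3 = u^2*v has shape L^2 M (L != M), so D-series; mu = 5 gives D_5.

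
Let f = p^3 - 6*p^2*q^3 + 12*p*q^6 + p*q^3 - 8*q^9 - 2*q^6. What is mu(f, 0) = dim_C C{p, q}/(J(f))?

7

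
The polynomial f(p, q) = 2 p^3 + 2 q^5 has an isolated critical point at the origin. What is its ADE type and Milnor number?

Type E8, Milnor number mu = 8.

The Hessian of f at 0 has rank 0. Corank 2; j^3 = 2*p^3 is a perfect cube, so E-series; the 5-jet and mu = 8 give E_8.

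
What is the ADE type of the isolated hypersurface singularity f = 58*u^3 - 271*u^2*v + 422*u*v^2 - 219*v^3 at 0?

The Hessian of f at 0 has rank 0. Corank 2; j^3 = (2*u - 3*v)*(29*u^2 - 92*u*v + 73*v^2) splits into three distinct lines over C (the quadratic factor has nonzero discriminant), so D_4.

D_{4}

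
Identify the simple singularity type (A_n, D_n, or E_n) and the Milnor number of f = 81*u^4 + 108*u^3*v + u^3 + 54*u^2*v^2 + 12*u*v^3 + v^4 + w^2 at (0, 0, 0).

Type E_6, Milnor number mu = 6.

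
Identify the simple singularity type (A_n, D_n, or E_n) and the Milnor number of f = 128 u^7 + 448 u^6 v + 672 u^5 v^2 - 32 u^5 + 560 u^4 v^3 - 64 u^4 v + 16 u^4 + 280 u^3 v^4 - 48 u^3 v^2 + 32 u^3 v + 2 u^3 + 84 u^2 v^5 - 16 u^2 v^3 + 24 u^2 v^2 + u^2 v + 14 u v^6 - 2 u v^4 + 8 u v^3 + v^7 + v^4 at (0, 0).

The Hessian of f at 0 is [[0, 0], [0, 0]] with rank 0, so corank 2. A Groebner basis of the Jacobian ideal J(f) in C{u,v} is {u*v^2, -u*v/8 + v^3, u^2 + u*v/2}; counting standard monomials gives mu = 5. Corank 2; j^3 = u^2*(2*u + v) has shape L^2 M (L != M), so D-series; mu = 5 gives D_5.

Type D_5, Milnor number mu = 5.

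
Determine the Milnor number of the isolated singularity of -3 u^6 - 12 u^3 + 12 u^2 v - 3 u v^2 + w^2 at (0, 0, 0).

7

The Hessian of f at 0 is [[0, 0, 0], [0, 0, 0], [0, 0, 2]] with rank 1, so corank 2. A Groebner basis of the Jacobian ideal J(f) in C{u,v,w} is {-32*u*v/3 + v^5 + 16*v^2/3, u*v^2 - v^3/2, u^2 - u*v/2, w}; counting standard monomials gives mu = 7. Corank 2; j^3 = -3*u*(2*u - v)^2 has shape L^2 M (L != M), so D-series; mu = 7 gives D_7.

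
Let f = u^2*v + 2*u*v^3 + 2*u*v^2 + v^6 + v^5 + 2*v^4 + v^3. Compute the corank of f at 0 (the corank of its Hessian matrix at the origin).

Hessian at 0 has rank 0.

2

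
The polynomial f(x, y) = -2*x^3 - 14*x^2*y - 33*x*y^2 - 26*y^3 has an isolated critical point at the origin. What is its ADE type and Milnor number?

Type D_4, Milnor number mu = 4.

The Hessian of f at 0 has rank 0. Corank 2; j^3 = -(x + 2*y)*(2*x^2 + 10*x*y + 13*y^2) splits into three distinct lines over C (the quadratic factor has nonzero discriminant), so D_4.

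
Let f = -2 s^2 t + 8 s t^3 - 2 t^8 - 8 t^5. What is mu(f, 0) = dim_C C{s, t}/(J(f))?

The Hessian of f at 0 has rank 0. Corank 2; j^3 = -2*s^2*t has shape L^2 M (L != M), so D-series; mu = 9 gives D_9.

9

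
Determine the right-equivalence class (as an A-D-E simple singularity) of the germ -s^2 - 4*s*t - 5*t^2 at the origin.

A1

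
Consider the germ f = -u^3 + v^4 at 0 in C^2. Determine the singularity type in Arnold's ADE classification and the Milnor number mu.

The Hessian of f at 0 has rank 0. Corank 2; j^3 = -u^3 is a perfect cube, so E-series; the 4-jet and mu = 6 give E_6.

Type E6, Milnor number mu = 6.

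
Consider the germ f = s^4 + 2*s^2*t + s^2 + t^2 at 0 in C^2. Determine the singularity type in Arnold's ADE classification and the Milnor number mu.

Type A_{1}, Milnor number mu = 1.

The Hessian of f at 0 has rank 2. Corank 0: nondegenerate Morse point, so A_1.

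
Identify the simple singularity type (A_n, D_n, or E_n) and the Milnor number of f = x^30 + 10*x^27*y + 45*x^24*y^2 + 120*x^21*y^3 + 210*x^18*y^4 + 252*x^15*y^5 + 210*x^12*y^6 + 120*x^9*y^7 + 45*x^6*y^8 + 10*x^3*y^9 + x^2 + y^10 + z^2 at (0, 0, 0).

The Hessian of f at 0 has rank 2. Corank 1: A-series; mu = 9 gives A_9.

Type A_{9}, Milnor number mu = 9.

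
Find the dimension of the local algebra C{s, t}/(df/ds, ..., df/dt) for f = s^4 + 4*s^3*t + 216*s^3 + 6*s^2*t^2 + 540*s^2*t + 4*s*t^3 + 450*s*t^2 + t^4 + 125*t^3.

The Hessian of f at 0 is [[0, 0], [0, 0]] with rank 0, so corank 2. A Groebner basis of the Jacobian ideal J(f) in C{s,t} is {t^4, s*t^2 + 8*t^3/9, s^2 + 5*s*t/3 + 25*t^2/36}; counting standard monomials gives mu = 6. Corank 2; j^3 = (6*s + 5*t)^3 is a perfect cube, so E-series; the 4-jet and mu = 6 give E_6.

6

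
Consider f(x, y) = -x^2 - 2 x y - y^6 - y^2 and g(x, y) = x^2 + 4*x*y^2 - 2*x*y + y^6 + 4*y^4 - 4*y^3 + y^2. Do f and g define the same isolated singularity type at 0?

Yes.

The Hessian of f at 0 has rank 1. Corank 1: A-series; mu = 5 gives A_5. The Hessian of g at 0 has rank 1. Corank 1: A-series; mu = 5 gives A_5. Both have type A_5, hence right-equivalent.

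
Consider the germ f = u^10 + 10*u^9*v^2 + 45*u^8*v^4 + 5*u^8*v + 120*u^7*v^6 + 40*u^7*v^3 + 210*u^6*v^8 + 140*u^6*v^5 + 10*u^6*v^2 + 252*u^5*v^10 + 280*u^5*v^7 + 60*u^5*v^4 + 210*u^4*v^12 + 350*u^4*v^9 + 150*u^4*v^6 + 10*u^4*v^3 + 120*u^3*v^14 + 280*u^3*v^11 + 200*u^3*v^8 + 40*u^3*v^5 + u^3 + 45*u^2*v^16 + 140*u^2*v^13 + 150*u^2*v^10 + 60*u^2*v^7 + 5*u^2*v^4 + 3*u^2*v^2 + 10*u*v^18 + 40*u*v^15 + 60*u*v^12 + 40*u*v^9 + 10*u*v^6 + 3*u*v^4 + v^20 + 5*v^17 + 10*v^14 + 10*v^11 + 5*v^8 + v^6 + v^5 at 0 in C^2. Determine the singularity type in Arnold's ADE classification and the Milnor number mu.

Type E_8, Milnor number mu = 8.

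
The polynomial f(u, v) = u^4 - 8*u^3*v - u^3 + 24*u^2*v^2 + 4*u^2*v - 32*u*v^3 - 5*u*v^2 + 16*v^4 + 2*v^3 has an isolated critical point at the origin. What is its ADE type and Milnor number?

Type D5, Milnor number mu = 5.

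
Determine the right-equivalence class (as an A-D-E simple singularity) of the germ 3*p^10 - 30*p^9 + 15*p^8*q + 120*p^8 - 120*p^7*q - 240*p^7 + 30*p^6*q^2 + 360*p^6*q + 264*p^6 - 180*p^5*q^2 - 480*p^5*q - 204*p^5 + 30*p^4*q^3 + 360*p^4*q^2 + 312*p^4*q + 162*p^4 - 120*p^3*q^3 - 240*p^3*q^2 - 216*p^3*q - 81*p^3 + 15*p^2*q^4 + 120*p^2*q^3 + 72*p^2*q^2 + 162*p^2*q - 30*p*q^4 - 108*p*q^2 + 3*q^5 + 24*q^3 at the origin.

E_{8}

The Hessian of f at 0 has rank 0. Corank 2; j^3 = -3*(3*p - 2*q)^3 is a perfect cube, so E-series; the 5-jet and mu = 8 give E_8.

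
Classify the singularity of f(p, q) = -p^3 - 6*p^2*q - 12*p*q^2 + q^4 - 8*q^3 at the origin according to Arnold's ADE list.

E6

The Hessian of f at 0 is [[0, 0], [0, 0]] with rank 0, so corank 2. A Groebner basis of the Jacobian ideal J(f) in C{p,q} is {q^3, p^2 + 4*p*q + 4*q^2}; counting standard monomials gives mu = 6. Corank 2; j^3 = -(p + 2*q)^3 is a perfect cube, so E-series; the 4-jet and mu = 6 give E_6.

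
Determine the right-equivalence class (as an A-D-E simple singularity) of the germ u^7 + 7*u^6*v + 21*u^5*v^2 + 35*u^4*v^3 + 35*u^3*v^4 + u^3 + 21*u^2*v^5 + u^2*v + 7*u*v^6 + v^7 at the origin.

D_8

The Hessian of f at 0 has rank 0. Corank 2; j^3 = u^2*(u + v) has shape L^2 M (L != M), so D-series; mu = 8 gives D_8.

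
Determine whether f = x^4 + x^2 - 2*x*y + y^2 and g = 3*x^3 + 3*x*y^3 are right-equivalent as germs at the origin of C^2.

No.

The Hessian of f at 0 has rank 1. Corank 1: A-series; mu = 3 gives A_3. The Hessian of g at 0 has rank 0. Corank 2; j^3 = 3*x^3 is a perfect cube, so E-series; the 4-jet and mu = 7 give E_7. f is A_3 but g is E_7, hence not right-equivalent.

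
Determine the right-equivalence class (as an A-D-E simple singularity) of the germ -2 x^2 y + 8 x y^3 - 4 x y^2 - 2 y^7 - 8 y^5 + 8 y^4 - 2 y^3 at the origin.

D_8

The Hessian of f at 0 is [[0, 0], [0, 0]] with rank 0, so corank 2. A Groebner basis of the Jacobian ideal J(f) in C{x,y} is {x^2*y^2 + x^2*y + 4*x^2/7 + 5*x*y^2/14 + 23*x*y/28 + y^2/4, x^3 + 3*x^2*y + 8*x^2/7 + 5*x*y^2/7 + 23*x*y/14 + y^2/2, -x*y/2 + y^3 - y^2/2}; counting standard monomials gives mu = 8. Corank 2; j^3 = -2*y*(x + y)^2 has shape L^2 M (L != M), so D-series; mu = 8 gives D_8.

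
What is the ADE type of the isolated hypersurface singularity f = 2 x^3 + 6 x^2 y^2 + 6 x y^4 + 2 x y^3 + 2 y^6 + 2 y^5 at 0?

E7

The Hessian of f at 0 is [[0, 0], [0, 0]] with rank 0, so corank 2. A Groebner basis of the Jacobian ideal J(f) in C{x,y} is {-x^2 + y^4 - y^3/3, x^3, x^2*y + x^2/3 + y^3/9, x^2 + x*y^2 + y^3/3}; counting standard monomials gives mu = 7. Corank 2; j^3 = 2*x^3 is a perfect cube, so E-series; the 4-jet and mu = 7 give E_7.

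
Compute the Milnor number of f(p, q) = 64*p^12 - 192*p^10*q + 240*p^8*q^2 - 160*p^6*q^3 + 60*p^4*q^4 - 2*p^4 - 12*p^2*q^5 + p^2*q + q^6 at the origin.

The Hessian of f at 0 has rank 0. Corank 2; j^3 = p^2*q has shape L^2 M (L != M), so D-series; mu = 7 gives D_7.

7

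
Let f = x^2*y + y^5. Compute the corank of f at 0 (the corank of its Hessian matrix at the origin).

2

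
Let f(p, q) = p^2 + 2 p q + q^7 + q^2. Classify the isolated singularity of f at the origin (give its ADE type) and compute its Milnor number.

The Hessian of f at 0 is [[2, 2], [2, 2]] with rank 1, so corank 1. A Groebner basis of the Jacobian ideal J(f) in C{p,q} is {q^6, p + q}; counting standard monomials gives mu = 6. Corank 1: A-series; mu = 6 gives A_6.

Type A_6, Milnor number mu = 6.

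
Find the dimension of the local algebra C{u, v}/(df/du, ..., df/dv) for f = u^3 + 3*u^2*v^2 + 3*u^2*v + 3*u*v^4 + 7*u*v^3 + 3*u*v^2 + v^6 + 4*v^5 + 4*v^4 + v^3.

7

The Hessian of f at 0 is [[0, 0], [0, 0]] with rank 0, so corank 2. A Groebner basis of the Jacobian ideal J(f) in C{u,v} is {-u^2 - 2*u*v + v^4 - v^3/3 - v^2, u^3 + 2*u^2 + 4*u*v + 5*v^3/3 + 2*v^2, u^2*v - 5*u^2/3 - 10*u*v/3 - 14*v^3/9 - 5*v^2/3, u^2 + u*v^2 + 2*u*v + 4*v^3/3 + v^2}; counting standard monomials gives mu = 7. Corank 2; j^3 = (u + v)^3 is a perfect cube, so E-series; the 4-jet and mu = 7 give E_7.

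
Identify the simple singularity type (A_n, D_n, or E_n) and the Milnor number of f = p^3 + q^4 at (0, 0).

Type E6, Milnor number mu = 6.

The Hessian of f at 0 has rank 0. Corank 2; j^3 = p^3 is a perfect cube, so E-series; the 4-jet and mu = 6 give E_6.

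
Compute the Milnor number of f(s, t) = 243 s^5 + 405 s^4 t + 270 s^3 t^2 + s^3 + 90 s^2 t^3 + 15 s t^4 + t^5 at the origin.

The Hessian of f at 0 is [[0, 0], [0, 0]] with rank 0, so corank 2. A Groebner basis of the Jacobian ideal J(f) in C{s,t} is {t^5, s*t^3 + t^4/12, s^2}; counting standard monomials gives mu = 8. Corank 2; j^3 = s^3 is a perfect cube, so E-series; the 5-jet and mu = 8 give E_8.

8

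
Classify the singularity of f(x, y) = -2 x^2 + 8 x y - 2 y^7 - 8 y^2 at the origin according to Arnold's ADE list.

A_6

The Hessian of f at 0 is [[-4, 8], [8, -16]] with rank 1, so corank 1. A Groebner basis of the Jacobian ideal J(f) in C{x,y} is {y^6, x - 2*y}; counting standard monomials gives mu = 6. Corank 1: A-series; mu = 6 gives A_6.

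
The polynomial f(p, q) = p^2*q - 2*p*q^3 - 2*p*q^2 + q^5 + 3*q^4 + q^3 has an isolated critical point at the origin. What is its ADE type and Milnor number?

Type D_5, Milnor number mu = 5.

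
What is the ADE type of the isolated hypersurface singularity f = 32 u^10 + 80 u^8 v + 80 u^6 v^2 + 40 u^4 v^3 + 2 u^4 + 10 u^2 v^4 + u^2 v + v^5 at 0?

D_{6}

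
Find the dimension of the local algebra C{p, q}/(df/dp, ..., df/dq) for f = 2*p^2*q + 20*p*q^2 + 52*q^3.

The Hessian of f at 0 is [[0, 0], [0, 0]] with rank 0, so corank 2. A Groebner basis of the Jacobian ideal J(f) in C{p,q} is {q^3, p^2 - 22*q^2, p*q + 5*q^2}; counting standard monomials gives mu = 4. Corank 2; j^3 = 2*q*(p^2 + 10*p*q + 26*q^2) splits into three distinct lines over C (the quadratic factor has nonzero discriminant), so D_4.

4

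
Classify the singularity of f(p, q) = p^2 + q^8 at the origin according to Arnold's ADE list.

A_{7}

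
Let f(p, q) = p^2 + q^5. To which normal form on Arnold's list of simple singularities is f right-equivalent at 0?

A4

The Hessian of f at 0 has rank 1. Corank 1: A-series; mu = 4 gives A_4.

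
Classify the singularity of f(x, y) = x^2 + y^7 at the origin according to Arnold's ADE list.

A_{6}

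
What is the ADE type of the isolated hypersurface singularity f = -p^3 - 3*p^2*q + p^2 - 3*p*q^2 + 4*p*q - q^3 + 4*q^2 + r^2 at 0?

A_{2}

The Hessian of f at 0 has rank 2. Corank 1: A-series; mu = 2 gives A_2.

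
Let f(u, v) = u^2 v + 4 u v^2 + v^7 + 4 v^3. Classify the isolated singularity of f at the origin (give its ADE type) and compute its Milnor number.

Type D_{8}, Milnor number mu = 8.

The Hessian of f at 0 has rank 0. Corank 2; j^3 = v*(u + 2*v)^2 has shape L^2 M (L != M), so D-series; mu = 8 gives D_8.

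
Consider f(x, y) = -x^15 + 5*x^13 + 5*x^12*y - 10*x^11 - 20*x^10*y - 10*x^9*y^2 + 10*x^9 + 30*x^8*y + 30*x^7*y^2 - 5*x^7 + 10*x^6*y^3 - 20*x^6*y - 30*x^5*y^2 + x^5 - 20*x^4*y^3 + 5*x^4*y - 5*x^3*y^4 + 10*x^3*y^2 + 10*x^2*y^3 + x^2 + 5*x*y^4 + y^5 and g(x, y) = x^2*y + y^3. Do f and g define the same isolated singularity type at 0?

The Hessian of f at 0 is [[2, 0], [0, 0]] with rank 1, so corank 1. A Groebner basis of the Jacobian ideal J(f) in C{x,y} is {y^4, x}; counting standard monomials gives mu = 4. Corank 1: A-series; mu = 4 gives A_4. The Hessian of g at 0 is [[0, 0], [0, 0]] with rank 0, so corank 2. A Groebner basis of the Jacobian ideal J(g) in C{x,y} is {y^3, x^2 + 3*y^2, x*y}; counting standard monomials gives mu = 4. Corank 2; j^3 = y*(x^2 + y^2) splits into three distinct lines over C (the quadratic factor has nonzero discriminant), so D_4. f is A_4 but g is D_4, hence not right-equivalent.

No.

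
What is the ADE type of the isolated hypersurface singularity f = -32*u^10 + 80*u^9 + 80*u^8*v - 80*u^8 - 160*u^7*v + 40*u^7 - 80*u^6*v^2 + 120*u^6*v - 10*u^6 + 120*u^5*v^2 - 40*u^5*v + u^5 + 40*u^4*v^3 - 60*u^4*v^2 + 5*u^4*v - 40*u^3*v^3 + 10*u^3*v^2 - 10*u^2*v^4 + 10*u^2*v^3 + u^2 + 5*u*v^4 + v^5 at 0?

A_4

The Hessian of f at 0 is [[2, 0], [0, 0]] with rank 1, so corank 1. A Groebner basis of the Jacobian ideal J(f) in C{u,v} is {v^4, u}; counting standard monomials gives mu = 4. Corank 1: A-series; mu = 4 gives A_4.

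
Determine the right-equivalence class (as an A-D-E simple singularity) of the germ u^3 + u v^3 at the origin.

E_{7}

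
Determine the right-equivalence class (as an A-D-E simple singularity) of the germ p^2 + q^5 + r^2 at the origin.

A_{4}

The Hessian of f at 0 has rank 2. Corank 1: A-series; mu = 4 gives A_4.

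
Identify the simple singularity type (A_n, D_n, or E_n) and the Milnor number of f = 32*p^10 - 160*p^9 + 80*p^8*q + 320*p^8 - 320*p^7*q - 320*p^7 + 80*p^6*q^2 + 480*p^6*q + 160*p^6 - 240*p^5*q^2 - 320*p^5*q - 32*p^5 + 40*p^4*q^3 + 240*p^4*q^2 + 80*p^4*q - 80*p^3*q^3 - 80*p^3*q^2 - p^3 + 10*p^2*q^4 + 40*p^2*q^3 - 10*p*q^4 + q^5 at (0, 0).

Type E_8, Milnor number mu = 8.

The Hessian of f at 0 has rank 0. Corank 2; j^3 = -p^3 is a perfect cube, so E-series; the 5-jet and mu = 8 give E_8.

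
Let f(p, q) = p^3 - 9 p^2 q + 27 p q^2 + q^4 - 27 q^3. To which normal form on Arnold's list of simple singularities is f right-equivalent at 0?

The Hessian of f at 0 is [[0, 0], [0, 0]] with rank 0, so corank 2. A Groebner basis of the Jacobian ideal J(f) in C{p,q} is {q^3, p^2 - 6*p*q + 9*q^2}; counting standard monomials gives mu = 6. Corank 2; j^3 = (p - 3*q)^3 is a perfect cube, so E-series; the 4-jet and mu = 6 give E_6.

E_{6}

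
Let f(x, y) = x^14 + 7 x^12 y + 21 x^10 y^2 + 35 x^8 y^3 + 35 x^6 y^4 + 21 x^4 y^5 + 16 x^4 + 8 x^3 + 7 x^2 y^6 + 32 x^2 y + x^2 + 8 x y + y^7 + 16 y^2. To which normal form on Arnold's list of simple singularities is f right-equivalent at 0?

A6

The Hessian of f at 0 has rank 1. Corank 1: A-series; mu = 6 gives A_6.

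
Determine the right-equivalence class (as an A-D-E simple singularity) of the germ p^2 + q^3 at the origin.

A2

The Hessian of f at 0 is [[2, 0], [0, 0]] with rank 1, so corank 1. A Groebner basis of the Jacobian ideal J(f) in C{p,q} is {q^2, p}; counting standard monomials gives mu = 2. Corank 1: A-series; mu = 2 gives A_2.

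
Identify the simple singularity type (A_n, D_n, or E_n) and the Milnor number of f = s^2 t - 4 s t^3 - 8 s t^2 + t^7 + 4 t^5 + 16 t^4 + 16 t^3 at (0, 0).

Type D_{8}, Milnor number mu = 8.

The Hessian of f at 0 is [[0, 0], [0, 0]] with rank 0, so corank 2. A Groebner basis of the Jacobian ideal J(f) in C{s,t} is {s^2*t^2 - 4*s^2*t + 4*s^2/7 + 160*s*t^2/7 - 128*s*t/7 + 64*t^2, s^3 - 12*s^2*t + 8*s^2/7 + 320*s*t^2/7 - 256*s*t/7 + 128*t^2, -s*t/2 + t^3 + 2*t^2}; counting standard monomials gives mu = 8. Corank 2; j^3 = t*(s - 4*t)^2 has shape L^2 M (L != M), so D-series; mu = 8 gives D_8.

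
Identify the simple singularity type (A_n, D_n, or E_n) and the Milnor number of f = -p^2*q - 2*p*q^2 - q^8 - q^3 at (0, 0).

Type D_9, Milnor number mu = 9.

The Hessian of f at 0 has rank 0. Corank 2; j^3 = -q*(p + q)^2 has shape L^2 M (L != M), so D-series; mu = 9 gives D_9.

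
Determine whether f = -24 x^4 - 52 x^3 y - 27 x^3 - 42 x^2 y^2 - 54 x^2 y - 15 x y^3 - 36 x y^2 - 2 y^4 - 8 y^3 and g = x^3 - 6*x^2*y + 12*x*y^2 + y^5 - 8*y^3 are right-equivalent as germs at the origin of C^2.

No.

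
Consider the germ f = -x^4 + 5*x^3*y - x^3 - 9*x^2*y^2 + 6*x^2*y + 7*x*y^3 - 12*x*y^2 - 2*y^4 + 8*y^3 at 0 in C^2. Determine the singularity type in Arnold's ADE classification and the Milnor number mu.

Type E_{7}, Milnor number mu = 7.

The Hessian of f at 0 has rank 0. Corank 2; j^3 = -(x - 2*y)^3 is a perfect cube, so E-series; the 4-jet and mu = 7 give E_7.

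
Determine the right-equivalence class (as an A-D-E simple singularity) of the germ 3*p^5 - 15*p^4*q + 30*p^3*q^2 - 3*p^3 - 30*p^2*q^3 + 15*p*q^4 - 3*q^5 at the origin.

E_8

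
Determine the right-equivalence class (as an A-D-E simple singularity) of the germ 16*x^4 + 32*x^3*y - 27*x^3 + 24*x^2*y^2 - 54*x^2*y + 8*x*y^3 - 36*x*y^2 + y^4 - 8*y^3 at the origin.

The Hessian of f at 0 is [[0, 0], [0, 0]] with rank 0, so corank 2. A Groebner basis of the Jacobian ideal J(f) in C{x,y} is {y^4, x*y^2 + 11*y^3/18, x^2 + 4*x*y/3 + 4*y^2/9}; counting standard monomials gives mu = 6. Corank 2; j^3 = -(3*x + 2*y)^3 is a perfect cube, so E-series; the 4-jet and mu = 6 give E_6.

E_{6}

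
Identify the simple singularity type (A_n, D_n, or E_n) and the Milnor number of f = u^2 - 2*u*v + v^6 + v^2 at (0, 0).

Type A_{5}, Milnor number mu = 5.

The Hessian of f at 0 has rank 1. Corank 1: A-series; mu = 5 gives A_5.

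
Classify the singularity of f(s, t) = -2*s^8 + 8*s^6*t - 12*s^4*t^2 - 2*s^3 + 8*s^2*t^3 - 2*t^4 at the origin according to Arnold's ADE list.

E6

The Hessian of f at 0 has rank 0. Corank 2; j^3 = -2*s^3 is a perfect cube, so E-series; the 4-jet and mu = 6 give E_6.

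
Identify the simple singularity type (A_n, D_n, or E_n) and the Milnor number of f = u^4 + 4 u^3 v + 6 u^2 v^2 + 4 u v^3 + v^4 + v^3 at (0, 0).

The Hessian of f at 0 has rank 0. Corank 2; j^3 = v^3 is a perfect cube, so E-series; the 4-jet and mu = 6 give E_6.

Type E_{6}, Milnor number mu = 6.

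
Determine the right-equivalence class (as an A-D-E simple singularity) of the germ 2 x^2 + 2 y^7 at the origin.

The Hessian of f at 0 is [[4, 0], [0, 0]] with rank 1, so corank 1. A Groebner basis of the Jacobian ideal J(f) in C{x,y} is {y^6, x}; counting standard monomials gives mu = 6. Corank 1: A-series; mu = 6 gives A_6.

A6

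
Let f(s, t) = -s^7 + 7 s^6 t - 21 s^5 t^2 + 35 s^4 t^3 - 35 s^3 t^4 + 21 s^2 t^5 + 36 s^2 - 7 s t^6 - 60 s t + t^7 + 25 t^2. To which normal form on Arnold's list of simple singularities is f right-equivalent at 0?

The Hessian of f at 0 has rank 1. Corank 1: A-series; mu = 6 gives A_6.

A_{6}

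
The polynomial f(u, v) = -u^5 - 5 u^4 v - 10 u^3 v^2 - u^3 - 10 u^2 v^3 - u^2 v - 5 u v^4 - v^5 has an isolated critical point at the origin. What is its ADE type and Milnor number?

Type D_6, Milnor number mu = 6.

The Hessian of f at 0 has rank 0. Corank 2; j^3 = -u^2*(u + v) has shape L^2 M (L != M), so D-series; mu = 6 gives D_6.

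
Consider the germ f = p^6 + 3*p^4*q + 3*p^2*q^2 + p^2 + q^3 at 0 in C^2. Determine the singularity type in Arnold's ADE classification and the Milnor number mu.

The Hessian of f at 0 has rank 1. Corank 1: A-series; mu = 2 gives A_2.

Type A_{2}, Milnor number mu = 2.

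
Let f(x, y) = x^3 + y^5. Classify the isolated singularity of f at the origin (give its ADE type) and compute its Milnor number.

Type E_8, Milnor number mu = 8.

The Hessian of f at 0 has rank 0. Corank 2; j^3 = x^3 is a perfect cube, so E-series; the 5-jet and mu = 8 give E_8.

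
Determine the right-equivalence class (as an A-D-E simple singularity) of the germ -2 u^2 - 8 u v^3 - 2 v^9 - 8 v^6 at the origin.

A8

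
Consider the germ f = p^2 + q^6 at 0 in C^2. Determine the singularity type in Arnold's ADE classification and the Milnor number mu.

Type A_5, Milnor number mu = 5.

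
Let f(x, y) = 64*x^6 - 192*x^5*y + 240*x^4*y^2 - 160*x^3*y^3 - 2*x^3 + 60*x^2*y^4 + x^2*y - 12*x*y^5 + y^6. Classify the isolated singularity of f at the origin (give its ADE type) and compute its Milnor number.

The Hessian of f at 0 is [[0, 0], [0, 0]] with rank 0, so corank 2. A Groebner basis of the Jacobian ideal J(f) in C{x,y} is {x*y/12 + y^5, x*y^2, x^2 - x*y/2}; counting standard monomials gives mu = 7. Corank 2; j^3 = -x^2*(2*x - y) has shape L^2 M (L != M), so D-series; mu = 7 gives D_7.

Type D7, Milnor number mu = 7.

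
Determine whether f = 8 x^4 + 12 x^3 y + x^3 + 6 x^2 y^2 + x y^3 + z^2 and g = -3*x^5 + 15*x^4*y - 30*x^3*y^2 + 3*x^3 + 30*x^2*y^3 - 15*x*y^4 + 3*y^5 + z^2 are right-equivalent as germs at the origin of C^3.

The Hessian of f at 0 is [[0, 0, 0], [0, 0, 0], [0, 0, 2]] with rank 1, so corank 2. A Groebner basis of the Jacobian ideal J(f) in C{x,y,z} is {3*x^2/4 + y^4 + y^3/4, x^3, x^2*y - x^2/4 - y^3/12, x^2 + x*y^2 + y^3/3, z}; counting standard monomials gives mu = 7. Corank 2; j^3 = x^3 is a perfect cube, so E-series; the 4-jet and mu = 7 give E_7. The Hessian of g at 0 is [[0, 0, 0], [0, 0, 0], [0, 0, 2]] with rank 1, so corank 2. A Groebner basis of the Jacobian ideal J(g) in C{x,y,z} is {y^5, x*y^3 - y^4/4, x^2, z}; counting standard monomials gives mu = 8. Corank 2; j^3 = 3*x^3 is a perfect cube, so E-series; the 5-jet and mu = 8 give E_8. f is E_7 but g is E_8, hence not right-equivalent.

No.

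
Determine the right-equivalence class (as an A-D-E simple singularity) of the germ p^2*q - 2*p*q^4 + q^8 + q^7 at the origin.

The Hessian of f at 0 has rank 0. Corank 2; j^3 = p^2*q has shape L^2 M (L != M), so D-series; mu = 9 gives D_9.

D_9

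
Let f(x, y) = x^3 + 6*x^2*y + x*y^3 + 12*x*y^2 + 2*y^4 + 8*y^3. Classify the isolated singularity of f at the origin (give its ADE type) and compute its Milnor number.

The Hessian of f at 0 has rank 0. Corank 2; j^3 = (x + 2*y)^3 is a perfect cube, so E-series; the 4-jet and mu = 7 give E_7.

Type E_{7}, Milnor number mu = 7.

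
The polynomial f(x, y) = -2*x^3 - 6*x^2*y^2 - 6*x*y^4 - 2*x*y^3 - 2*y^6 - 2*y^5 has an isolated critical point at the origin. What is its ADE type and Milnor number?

The Hessian of f at 0 is [[0, 0], [0, 0]] with rank 0, so corank 2. A Groebner basis of the Jacobian ideal J(f) in C{x,y} is {-x^2 + y^4 - y^3/3, x^3, x^2*y + x^2/3 + y^3/9, x^2 + x*y^2 + y^3/3}; counting standard monomials gives mu = 7. Corank 2; j^3 = -2*x^3 is a perfect cube, so E-series; the 4-jet and mu = 7 give E_7.

Type E_{7}, Milnor number mu = 7.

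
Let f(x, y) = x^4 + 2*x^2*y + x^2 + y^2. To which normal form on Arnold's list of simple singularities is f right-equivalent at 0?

A_{1}

The Hessian of f at 0 has rank 2. Corank 0: nondegenerate Morse point, so A_1.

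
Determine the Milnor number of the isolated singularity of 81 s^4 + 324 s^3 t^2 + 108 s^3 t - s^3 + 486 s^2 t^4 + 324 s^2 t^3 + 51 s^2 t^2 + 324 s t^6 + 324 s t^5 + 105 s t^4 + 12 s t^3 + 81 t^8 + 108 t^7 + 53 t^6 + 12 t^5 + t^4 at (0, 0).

6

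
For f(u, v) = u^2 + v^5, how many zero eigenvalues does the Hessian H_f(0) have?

Hessian at 0 has rank 1.

1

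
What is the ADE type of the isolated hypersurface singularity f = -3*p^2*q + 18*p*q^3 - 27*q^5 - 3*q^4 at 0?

The Hessian of f at 0 has rank 0. Corank 2; j^3 = -3*p^2*q has shape L^2 M (L != M), so D-series; mu = 5 gives D_5.

D5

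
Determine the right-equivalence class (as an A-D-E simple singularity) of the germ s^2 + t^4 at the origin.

A_3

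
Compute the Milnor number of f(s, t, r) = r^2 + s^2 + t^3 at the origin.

The Hessian of f at 0 has rank 2. Corank 1: A-series; mu = 2 gives A_2.

2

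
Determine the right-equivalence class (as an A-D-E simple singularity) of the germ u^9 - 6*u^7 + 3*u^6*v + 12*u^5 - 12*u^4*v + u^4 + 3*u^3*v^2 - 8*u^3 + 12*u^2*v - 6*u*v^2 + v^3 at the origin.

E_6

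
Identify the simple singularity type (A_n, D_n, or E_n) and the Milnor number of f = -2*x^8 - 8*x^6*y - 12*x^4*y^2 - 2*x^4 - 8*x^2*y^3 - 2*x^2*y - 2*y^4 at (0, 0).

Type D_{5}, Milnor number mu = 5.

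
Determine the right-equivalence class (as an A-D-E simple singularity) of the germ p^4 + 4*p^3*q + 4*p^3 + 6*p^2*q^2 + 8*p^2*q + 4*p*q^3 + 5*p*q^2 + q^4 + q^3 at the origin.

D5

The Hessian of f at 0 has rank 0. Corank 2; j^3 = (p + q)*(2*p + q)^2 has shape L^2 M (L != M), so D-series; mu = 5 gives D_5.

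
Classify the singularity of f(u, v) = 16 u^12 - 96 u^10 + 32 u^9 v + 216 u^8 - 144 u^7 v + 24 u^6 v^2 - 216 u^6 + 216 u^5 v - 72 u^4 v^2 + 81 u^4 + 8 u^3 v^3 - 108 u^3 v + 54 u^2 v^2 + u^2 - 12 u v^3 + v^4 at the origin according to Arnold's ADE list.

A_{3}

The Hessian of f at 0 is [[2, 0], [0, 0]] with rank 1, so corank 1. A Groebner basis of the Jacobian ideal J(f) in C{u,v} is {v^3, u}; counting standard monomials gives mu = 3. Corank 1: A-series; mu = 3 gives A_3.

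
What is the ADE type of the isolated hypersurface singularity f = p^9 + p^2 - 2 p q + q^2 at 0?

A8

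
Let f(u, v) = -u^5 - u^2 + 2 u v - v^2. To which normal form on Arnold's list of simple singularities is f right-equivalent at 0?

The Hessian of f at 0 is [[-2, 2], [2, -2]] with rank 1, so corank 1. A Groebner basis of the Jacobian ideal J(f) in C{u,v} is {v^4, u - v}; counting standard monomials gives mu = 4. Corank 1: A-series; mu = 4 gives A_4.

A_4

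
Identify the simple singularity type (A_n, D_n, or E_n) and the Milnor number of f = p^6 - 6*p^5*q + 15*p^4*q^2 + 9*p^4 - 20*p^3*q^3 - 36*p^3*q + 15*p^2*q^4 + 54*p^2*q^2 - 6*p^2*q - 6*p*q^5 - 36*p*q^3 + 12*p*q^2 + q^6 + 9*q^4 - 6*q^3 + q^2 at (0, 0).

The Hessian of f at 0 has rank 1. Corank 1: A-series; mu = 5 gives A_5.

Type A5, Milnor number mu = 5.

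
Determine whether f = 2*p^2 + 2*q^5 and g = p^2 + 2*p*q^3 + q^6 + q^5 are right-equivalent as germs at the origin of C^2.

Yes.

The Hessian of f at 0 is [[4, 0], [0, 0]] with rank 1, so corank 1. A Groebner basis of the Jacobian ideal J(f) in C{p,q} is {q^4, p}; counting standard monomials gives mu = 4. Corank 1: A-series; mu = 4 gives A_4. The Hessian of g at 0 is [[2, 0], [0, 0]] with rank 1, so corank 1. A Groebner basis of the Jacobian ideal J(g) in C{p,q} is {p + q^3, p^2, p*q}; counting standard monomials gives mu = 4. Corank 1: A-series; mu = 4 gives A_4. Both have type A_4, hence right-equivalent.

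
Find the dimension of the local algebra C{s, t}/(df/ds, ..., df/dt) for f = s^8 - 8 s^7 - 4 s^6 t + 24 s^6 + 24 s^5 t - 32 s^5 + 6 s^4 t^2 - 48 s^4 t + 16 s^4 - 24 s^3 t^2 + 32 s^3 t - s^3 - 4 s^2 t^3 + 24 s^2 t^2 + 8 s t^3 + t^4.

6

The Hessian of f at 0 has rank 0. Corank 2; j^3 = -s^3 is a perfect cube, so E-series; the 4-jet and mu = 6 give E_6.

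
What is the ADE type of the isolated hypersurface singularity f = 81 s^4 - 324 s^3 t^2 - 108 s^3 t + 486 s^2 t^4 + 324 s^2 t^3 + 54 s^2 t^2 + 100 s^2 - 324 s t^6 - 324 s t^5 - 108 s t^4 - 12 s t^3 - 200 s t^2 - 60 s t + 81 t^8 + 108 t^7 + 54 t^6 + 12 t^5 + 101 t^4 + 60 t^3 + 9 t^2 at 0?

A_{3}

The Hessian of f at 0 has rank 1. Corank 1: A-series; mu = 3 gives A_3.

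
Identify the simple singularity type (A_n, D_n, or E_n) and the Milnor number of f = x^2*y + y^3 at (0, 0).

The Hessian of f at 0 has rank 0. Corank 2; j^3 = y*(x^2 + y^2) splits into three distinct lines over C (the quadratic factor has nonzero discriminant), so D_4.

Type D4, Milnor number mu = 4.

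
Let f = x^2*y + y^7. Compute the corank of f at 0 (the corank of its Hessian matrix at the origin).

Hessian at 0 has rank 0.

2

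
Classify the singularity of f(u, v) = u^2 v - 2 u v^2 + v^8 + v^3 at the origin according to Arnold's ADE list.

The Hessian of f at 0 has rank 0. Corank 2; j^3 = v*(u - v)^2 has shape L^2 M (L != M), so D-series; mu = 9 gives D_9.

D_{9}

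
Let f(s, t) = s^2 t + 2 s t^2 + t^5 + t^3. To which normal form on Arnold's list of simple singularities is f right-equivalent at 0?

D_{6}

The Hessian of f at 0 is [[0, 0], [0, 0]] with rank 0, so corank 2. A Groebner basis of the Jacobian ideal J(f) in C{s,t} is {s^2/5 + t^4 - t^2/5, s^3 + t^3, s*t + t^2}; counting standard monomials gives mu = 6. Corank 2; j^3 = t*(s + t)^2 has shape L^2 M (L != M), so D-series; mu = 6 gives D_6.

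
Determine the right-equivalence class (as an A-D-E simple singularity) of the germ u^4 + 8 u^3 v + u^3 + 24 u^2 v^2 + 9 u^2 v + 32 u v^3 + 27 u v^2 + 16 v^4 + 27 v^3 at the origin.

E_{6}

The Hessian of f at 0 has rank 0. Corank 2; j^3 = (u + 3*v)^3 is a perfect cube, so E-series; the 4-jet and mu = 6 give E_6.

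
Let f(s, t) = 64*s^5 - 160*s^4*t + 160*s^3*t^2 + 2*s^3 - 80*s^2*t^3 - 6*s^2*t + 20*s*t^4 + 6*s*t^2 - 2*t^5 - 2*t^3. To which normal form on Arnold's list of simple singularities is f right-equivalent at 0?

E8

The Hessian of f at 0 is [[0, 0], [0, 0]] with rank 0, so corank 2. A Groebner basis of the Jacobian ideal J(f) in C{s,t} is {t^5, s*t^3 - 7*t^4/8, s^2 - 2*s*t + t^2}; counting standard monomials gives mu = 8. Corank 2; j^3 = 2*(s - t)^3 is a perfect cube, so E-series; the 5-jet and mu = 8 give E_8.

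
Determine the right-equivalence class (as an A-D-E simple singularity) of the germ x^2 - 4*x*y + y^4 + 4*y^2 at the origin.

The Hessian of f at 0 is [[2, -4], [-4, 8]] with rank 1, so corank 1. A Groebner basis of the Jacobian ideal J(f) in C{x,y} is {y^3, x - 2*y}; counting standard monomials gives mu = 3. Corank 1: A-series; mu = 3 gives A_3.

A_{3}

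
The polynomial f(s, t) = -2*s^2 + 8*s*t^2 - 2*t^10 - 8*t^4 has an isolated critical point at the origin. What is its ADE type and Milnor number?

Type A_9, Milnor number mu = 9.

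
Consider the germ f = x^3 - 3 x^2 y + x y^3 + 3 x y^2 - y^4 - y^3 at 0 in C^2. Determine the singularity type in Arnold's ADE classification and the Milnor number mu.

Type E_{7}, Milnor number mu = 7.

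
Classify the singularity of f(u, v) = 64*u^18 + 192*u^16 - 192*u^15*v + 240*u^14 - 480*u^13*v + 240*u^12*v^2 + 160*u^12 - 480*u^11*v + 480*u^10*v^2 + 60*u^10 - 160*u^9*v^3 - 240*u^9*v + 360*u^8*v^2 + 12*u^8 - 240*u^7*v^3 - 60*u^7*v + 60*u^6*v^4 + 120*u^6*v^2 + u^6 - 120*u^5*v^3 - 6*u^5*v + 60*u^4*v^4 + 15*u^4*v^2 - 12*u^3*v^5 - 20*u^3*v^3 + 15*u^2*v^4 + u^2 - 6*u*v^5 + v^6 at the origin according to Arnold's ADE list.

A5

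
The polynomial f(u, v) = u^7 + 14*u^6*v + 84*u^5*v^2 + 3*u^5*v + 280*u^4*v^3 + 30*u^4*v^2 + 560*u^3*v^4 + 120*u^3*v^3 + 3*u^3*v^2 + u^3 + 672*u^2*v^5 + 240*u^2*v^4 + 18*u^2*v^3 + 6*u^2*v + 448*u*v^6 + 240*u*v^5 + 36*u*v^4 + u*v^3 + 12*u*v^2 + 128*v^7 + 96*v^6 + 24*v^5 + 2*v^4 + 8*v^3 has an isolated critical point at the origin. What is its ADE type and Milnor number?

The Hessian of f at 0 is [[0, 0], [0, 0]] with rank 0, so corank 2. A Groebner basis of the Jacobian ideal J(f) in C{u,v} is {u^3 + 6*u^2*v + 48*u^2 + 192*u*v + 192*v^2, -6*u^2 + u*v^2 - 24*u*v - 24*v^2, 3*u^2 + 12*u*v + v^3 + 12*v^2}; counting standard monomials gives mu = 7. Corank 2; j^3 = (u + 2*v)^3 is a perfect cube, so E-series; the 4-jet and mu = 7 give E_7.

Type E7, Milnor number mu = 7.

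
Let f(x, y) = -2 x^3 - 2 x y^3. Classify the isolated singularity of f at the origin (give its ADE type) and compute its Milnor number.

Type E_{7}, Milnor number mu = 7.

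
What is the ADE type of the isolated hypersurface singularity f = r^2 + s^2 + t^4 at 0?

A_3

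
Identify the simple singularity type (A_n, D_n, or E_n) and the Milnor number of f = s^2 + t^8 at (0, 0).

Type A_7, Milnor number mu = 7.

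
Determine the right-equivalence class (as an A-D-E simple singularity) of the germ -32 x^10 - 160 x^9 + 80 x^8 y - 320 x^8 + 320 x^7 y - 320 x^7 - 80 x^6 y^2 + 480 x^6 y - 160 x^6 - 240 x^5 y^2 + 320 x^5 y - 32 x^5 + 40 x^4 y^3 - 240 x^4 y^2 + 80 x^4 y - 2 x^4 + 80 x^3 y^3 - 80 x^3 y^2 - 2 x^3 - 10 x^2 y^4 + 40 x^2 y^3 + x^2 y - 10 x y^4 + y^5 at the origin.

The Hessian of f at 0 has rank 0. Corank 2; j^3 = -x^2*(2*x - y) has shape L^2 M (L != M), so D-series; mu = 6 gives D_6.

D_{6}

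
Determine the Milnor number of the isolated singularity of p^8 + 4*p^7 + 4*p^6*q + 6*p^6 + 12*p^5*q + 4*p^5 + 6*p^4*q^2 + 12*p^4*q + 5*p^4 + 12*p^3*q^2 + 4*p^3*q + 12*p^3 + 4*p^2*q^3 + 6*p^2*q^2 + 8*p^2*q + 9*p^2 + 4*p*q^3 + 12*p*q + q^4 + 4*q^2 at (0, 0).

The Hessian of f at 0 is [[18, 12], [12, 8]] with rank 1, so corank 1. A Groebner basis of the Jacobian ideal J(f) in C{p,q} is {p^2 + 3*p/2 + q, p*q - 9*p/4 - 3*q/2, 27*p/8 + q^2 + 9*q/4}; counting standard monomials gives mu = 3. Corank 1: A-series; mu = 3 gives A_3.

3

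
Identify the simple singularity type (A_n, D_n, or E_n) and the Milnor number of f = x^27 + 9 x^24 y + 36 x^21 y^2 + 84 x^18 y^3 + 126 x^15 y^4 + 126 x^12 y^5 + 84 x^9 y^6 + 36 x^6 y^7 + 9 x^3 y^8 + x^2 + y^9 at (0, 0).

The Hessian of f at 0 is [[2, 0], [0, 0]] with rank 1, so corank 1. A Groebner basis of the Jacobian ideal J(f) in C{x,y} is {y^8, x}; counting standard monomials gives mu = 8. Corank 1: A-series; mu = 8 gives A_8.

Type A_{8}, Milnor number mu = 8.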